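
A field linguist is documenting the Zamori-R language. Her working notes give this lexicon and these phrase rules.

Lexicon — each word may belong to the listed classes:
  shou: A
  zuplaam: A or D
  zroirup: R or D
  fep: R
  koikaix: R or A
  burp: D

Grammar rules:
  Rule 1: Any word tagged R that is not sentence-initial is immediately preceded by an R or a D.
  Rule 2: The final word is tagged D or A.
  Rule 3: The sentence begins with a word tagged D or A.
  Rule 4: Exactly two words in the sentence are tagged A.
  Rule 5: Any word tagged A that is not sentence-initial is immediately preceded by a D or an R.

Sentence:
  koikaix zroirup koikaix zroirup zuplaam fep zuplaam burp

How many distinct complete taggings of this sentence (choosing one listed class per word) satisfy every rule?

3

Candidates per position — 1:koikaix {R,A}; 2:zroirup {R,D}; 3:koikaix {R,A}; 4:zroirup {R,D}; 5:zuplaam {A,D}; 6:fep {R}; 7:zuplaam {A,D}; 8:burp {D}.
There are 64 candidate sequences in total.
The sequences that satisfy every rule: A D R R D R A D; A D R D D R A D; A D A D D R D D.
Count = 3.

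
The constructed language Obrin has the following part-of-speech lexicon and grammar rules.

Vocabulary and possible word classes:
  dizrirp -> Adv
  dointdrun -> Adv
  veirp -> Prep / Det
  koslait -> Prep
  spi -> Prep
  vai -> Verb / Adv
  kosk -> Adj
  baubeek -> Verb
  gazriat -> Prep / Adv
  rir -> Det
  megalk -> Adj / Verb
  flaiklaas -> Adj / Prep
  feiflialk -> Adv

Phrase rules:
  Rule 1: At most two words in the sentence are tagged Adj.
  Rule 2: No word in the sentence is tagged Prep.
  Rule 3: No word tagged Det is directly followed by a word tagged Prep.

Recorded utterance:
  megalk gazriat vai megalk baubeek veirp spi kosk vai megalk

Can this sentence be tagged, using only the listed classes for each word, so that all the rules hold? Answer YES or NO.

NO

Candidates per position — 1:megalk {Adj,Verb}; 2:gazriat {Prep,Adv}; 3:vai {Verb,Adv}; 4:megalk {Adj,Verb}; 5:baubeek {Verb}; 6:veirp {Prep,Det}; 7:spi {Prep}; 8:kosk {Adj}; 9:vai {Verb,Adv}; 10:megalk {Adj,Verb}.
Rule 2 cannot be satisfied by any choice of tags from the lexicon.
So there is no consistent tagging.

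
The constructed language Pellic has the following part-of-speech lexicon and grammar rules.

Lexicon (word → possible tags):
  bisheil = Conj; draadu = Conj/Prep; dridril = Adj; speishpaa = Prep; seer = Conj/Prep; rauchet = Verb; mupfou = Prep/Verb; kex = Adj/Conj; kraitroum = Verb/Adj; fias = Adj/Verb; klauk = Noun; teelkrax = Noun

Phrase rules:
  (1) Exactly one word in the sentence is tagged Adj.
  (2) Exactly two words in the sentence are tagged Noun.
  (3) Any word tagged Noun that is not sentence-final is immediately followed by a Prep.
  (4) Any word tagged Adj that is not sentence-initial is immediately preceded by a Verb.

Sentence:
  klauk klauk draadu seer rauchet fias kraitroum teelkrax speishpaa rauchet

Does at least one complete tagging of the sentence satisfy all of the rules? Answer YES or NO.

NO

Candidates per position — 1:klauk {Noun}; 2:klauk {Noun}; 3:draadu {Conj,Prep}; 4:seer {Conj,Prep}; 5:rauchet {Verb}; 6:fias {Adj,Verb}; 7:kraitroum {Verb,Adj}; 8:teelkrax {Noun}; 9:speishpaa {Prep}; 10:rauchet {Verb}.
Rule 2 cannot be satisfied by any choice of tags from the lexicon.
So there is no consistent tagging.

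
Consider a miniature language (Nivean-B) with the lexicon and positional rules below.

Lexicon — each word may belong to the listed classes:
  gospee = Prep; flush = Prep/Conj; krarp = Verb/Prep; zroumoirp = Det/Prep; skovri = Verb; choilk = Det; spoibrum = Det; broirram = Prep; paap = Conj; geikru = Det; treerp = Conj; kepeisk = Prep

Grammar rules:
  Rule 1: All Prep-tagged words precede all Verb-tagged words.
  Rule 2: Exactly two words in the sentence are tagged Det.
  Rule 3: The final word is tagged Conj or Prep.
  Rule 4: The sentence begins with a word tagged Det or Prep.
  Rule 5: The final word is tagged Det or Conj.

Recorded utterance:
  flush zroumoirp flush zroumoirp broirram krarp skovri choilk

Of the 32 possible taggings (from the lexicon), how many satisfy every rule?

Candidates per position — 1:flush {Prep,Conj}; 2:zroumoirp {Det,Prep}; 3:flush {Prep,Conj}; 4:zroumoirp {Det,Prep}; 5:broirram {Prep}; 6:krarp {Verb,Prep}; 7:skovri {Verb}; 8:choilk {Det}.
There are 32 candidate sequences in total.
Rule 3 cannot be satisfied by any choice of tags from the lexicon.
So there is no consistent tagging.
Count = 0.

0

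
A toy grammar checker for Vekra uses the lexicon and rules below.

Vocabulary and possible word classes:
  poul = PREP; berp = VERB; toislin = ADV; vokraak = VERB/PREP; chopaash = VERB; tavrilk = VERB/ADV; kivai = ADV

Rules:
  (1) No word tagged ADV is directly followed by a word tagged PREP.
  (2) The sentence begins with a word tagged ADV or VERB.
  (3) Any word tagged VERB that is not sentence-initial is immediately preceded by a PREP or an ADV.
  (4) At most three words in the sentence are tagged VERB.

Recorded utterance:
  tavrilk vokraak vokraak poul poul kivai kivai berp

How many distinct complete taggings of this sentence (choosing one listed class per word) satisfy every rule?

Candidates per position — 1:tavrilk {VERB,ADV}; 2:vokraak {VERB,PREP}; 3:vokraak {VERB,PREP}; 4:poul {PREP}; 5:poul {PREP}; 6:kivai {ADV}; 7:kivai {ADV}; 8:berp {VERB}.
There are 8 candidate sequences in total.
The sequences that satisfy every rule: VERB PREP VERB PREP PREP ADV ADV VERB; VERB PREP PREP PREP PREP ADV ADV VERB; ADV VERB PREP PREP PREP ADV ADV VERB.
Count = 3.

3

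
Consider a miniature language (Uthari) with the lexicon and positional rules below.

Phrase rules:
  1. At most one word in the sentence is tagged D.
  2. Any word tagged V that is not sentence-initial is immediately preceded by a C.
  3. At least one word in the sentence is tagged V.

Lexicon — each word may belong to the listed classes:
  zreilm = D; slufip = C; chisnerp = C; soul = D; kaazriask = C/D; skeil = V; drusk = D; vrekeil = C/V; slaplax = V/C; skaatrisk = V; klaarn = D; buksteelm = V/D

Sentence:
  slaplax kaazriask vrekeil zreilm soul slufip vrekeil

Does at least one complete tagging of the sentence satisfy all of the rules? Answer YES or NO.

NO

Candidates per position — 1:slaplax {V,C}; 2:kaazriask {C,D}; 3:vrekeil {C,V}; 4:zreilm {D}; 5:soul {D}; 6:slufip {C}; 7:vrekeil {C,V}.
Rule 1 cannot be satisfied by any choice of tags from the lexicon.
So there is no consistent tagging.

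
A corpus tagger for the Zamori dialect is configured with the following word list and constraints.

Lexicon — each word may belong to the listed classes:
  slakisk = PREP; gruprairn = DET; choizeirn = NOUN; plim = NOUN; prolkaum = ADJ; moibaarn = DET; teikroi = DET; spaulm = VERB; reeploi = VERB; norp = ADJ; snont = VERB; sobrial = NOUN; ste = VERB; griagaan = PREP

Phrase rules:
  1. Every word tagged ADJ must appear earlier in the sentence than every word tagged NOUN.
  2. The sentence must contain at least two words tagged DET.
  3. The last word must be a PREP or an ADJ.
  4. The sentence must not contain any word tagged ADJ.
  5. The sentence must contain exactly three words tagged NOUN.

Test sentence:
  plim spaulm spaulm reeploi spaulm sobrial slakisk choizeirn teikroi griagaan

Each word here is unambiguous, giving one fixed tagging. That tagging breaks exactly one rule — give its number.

Fixed tagging: NOUN VERB VERB VERB VERB NOUN PREP NOUN DET PREP.
Checking each rule: R1 ok, R2 fails, R3 ok, R4 ok, R5 ok.
Only rule 2 fails.

2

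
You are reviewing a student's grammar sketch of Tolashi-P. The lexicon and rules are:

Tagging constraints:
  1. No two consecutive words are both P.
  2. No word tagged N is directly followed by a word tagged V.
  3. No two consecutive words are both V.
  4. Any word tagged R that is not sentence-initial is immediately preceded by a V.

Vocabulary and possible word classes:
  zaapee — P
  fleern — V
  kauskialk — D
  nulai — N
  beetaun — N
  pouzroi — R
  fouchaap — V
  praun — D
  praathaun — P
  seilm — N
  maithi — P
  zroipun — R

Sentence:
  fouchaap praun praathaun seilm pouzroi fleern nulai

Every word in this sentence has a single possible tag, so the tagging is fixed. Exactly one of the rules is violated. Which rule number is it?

4

Fixed tagging: V D P N R V N.
Rule check: R1 ✓, R2 ✓, R3 ✓, R4 ✗.
Only rule 4 fails.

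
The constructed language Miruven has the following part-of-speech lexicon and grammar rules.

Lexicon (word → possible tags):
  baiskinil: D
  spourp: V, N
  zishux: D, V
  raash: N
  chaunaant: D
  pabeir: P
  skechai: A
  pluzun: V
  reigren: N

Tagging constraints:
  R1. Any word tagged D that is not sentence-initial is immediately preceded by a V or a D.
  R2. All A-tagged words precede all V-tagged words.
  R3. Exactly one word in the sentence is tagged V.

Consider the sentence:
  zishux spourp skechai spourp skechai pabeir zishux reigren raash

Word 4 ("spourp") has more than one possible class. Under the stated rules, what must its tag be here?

N

Candidates per position — 1:zishux {D,V}; 2:spourp {V,N}; 3:skechai {A}; 4:spourp {V,N}; 5:skechai {A}; 6:pabeir {P}; 7:zishux {D,V}; 8:reigren {N}; 9:raash {N}.
If word 1 were V, no tagging could satisfy rule 2; so word 1 is D.
If word 2 were V, no tagging could satisfy rule 2; so word 2 is N.
If word 4 were V, no tagging could satisfy rule 2; so word 4 is N.
If word 7 were D, no tagging could satisfy rule 1; so word 7 is V.
That leaves exactly one tagging: D N A N A P V N N.
Check: rule 1 ok; rule 2 ok; rule 3 ok.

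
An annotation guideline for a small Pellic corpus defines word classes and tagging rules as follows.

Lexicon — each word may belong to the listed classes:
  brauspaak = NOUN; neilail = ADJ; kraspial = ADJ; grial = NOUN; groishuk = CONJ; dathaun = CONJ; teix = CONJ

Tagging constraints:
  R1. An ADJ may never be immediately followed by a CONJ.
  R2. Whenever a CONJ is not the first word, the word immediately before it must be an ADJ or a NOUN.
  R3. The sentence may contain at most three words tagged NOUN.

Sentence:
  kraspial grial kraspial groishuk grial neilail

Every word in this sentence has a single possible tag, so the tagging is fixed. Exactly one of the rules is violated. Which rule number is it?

1

Fixed tagging: ADJ NOUN ADJ CONJ NOUN ADJ.
Checking each rule: R1 fail, R2 pass, R3 pass.
Only rule 1 fails.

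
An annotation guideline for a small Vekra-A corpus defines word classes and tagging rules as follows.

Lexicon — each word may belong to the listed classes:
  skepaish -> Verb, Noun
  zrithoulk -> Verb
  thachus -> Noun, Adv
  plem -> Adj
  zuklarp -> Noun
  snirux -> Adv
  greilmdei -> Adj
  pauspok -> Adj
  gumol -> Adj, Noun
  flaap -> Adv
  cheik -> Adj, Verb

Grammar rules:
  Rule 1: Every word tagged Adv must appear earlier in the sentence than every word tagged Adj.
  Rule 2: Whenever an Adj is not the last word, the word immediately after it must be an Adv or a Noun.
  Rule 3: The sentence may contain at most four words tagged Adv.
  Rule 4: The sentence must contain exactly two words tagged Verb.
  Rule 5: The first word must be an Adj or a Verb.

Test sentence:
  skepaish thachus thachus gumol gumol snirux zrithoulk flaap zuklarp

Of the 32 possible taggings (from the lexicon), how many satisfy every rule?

4

Candidates per position — 1:skepaish {Verb,Noun}; 2:thachus {Noun,Adv}; 3:thachus {Noun,Adv}; 4:gumol {Adj,Noun}; 5:gumol {Adj,Noun}; 6:snirux {Adv}; 7:zrithoulk {Verb}; 8:flaap {Adv}; 9:zuklarp {Noun}.
There are 32 candidate sequences in total.
The sequences that satisfy every rule: Verb Noun Noun Noun Noun Adv Verb Adv Noun; Verb Noun Adv Noun Noun Adv Verb Adv Noun; Verb Adv Noun Noun Noun Adv Verb Adv Noun; Verb Adv Adv Noun Noun Adv Verb Adv Noun.
Count = 4.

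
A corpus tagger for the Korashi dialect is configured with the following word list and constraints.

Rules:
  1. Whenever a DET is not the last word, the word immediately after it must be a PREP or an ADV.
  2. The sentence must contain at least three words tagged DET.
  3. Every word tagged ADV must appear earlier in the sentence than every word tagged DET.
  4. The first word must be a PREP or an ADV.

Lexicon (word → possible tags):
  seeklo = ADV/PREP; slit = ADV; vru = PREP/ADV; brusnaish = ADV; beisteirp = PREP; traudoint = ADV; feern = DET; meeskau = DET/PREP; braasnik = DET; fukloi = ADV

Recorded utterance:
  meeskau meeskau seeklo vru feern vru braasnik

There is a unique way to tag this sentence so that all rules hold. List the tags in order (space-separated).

PREP DET PREP PREP DET PREP DET

Candidates per position — 1:meeskau {DET,PREP}; 2:meeskau {DET,PREP}; 3:seeklo {ADV,PREP}; 4:vru {PREP,ADV}; 5:feern {DET}; 6:vru {PREP,ADV}; 7:braasnik {DET}.
Position 1: DET is ruled out by rule 4; that leaves PREP.
Position 2: PREP is ruled out by rule 2; that leaves DET.
Position 3: ADV is ruled out by rule 3; that leaves PREP.
Position 4: ADV is ruled out by rule 3; that leaves PREP.
Position 6: ADV is ruled out by rule 3; that leaves PREP.
The unique satisfying tagging is: PREP DET PREP PREP DET PREP DET.
Check: rule 1 ✓; rule 2 ✓; rule 3 ✓; rule 4 ✓.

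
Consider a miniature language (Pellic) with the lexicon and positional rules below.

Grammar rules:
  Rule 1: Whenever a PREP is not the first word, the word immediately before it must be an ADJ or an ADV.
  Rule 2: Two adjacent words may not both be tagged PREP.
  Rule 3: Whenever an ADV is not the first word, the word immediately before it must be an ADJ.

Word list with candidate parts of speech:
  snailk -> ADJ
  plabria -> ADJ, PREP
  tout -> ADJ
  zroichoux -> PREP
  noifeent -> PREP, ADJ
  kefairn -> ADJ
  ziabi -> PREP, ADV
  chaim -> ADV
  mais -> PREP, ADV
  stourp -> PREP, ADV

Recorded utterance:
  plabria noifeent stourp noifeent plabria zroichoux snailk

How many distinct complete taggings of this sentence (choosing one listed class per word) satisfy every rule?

6

Candidates per position — 1:plabria {ADJ,PREP}; 2:noifeent {PREP,ADJ}; 3:stourp {PREP,ADV}; 4:noifeent {PREP,ADJ}; 5:plabria {ADJ,PREP}; 6:zroichoux {PREP}; 7:snailk {ADJ}.
There are 32 candidate sequences in total.
Checking each against the rules leaves 6 sequences.
Count = 6.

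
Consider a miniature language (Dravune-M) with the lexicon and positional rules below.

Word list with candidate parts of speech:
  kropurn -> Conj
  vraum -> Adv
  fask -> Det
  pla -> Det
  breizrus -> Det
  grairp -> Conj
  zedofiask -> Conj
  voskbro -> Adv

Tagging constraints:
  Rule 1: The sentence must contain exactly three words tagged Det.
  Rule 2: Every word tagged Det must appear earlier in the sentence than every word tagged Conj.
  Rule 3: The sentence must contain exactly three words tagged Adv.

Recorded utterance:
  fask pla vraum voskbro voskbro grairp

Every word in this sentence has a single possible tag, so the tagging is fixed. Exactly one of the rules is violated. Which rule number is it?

Fixed tagging: Det Det Adv Adv Adv Conj.
Rule check: R1 fails, R2 ok, R3 ok.
Only rule 1 fails.

1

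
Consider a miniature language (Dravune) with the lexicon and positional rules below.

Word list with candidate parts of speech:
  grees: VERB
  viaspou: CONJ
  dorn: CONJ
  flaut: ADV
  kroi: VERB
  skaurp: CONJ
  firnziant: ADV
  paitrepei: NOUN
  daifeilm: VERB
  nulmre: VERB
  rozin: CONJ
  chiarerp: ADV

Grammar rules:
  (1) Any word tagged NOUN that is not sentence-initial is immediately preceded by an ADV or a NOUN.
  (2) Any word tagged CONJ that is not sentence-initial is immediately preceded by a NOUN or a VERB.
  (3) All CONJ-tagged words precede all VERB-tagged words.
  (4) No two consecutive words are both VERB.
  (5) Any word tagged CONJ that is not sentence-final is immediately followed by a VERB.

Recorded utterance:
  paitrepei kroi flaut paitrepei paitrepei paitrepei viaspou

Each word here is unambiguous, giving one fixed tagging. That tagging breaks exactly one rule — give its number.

3

Fixed tagging: NOUN VERB ADV NOUN NOUN NOUN CONJ.
Rule check: R1 pass, R2 pass, R3 fail, R4 pass, R5 pass.
Only rule 3 fails.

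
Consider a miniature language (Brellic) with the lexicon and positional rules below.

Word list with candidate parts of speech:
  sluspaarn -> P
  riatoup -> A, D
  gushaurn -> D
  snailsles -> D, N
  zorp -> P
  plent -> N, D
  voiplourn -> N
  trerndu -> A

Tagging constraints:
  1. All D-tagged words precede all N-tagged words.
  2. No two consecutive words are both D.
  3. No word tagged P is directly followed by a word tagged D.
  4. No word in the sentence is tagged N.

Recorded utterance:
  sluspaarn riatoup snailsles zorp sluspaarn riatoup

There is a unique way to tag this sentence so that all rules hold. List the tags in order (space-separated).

Candidates per position — 1:sluspaarn {P}; 2:riatoup {A,D}; 3:snailsles {D,N}; 4:zorp {P}; 5:sluspaarn {P}; 6:riatoup {A,D}.
Word 2 cannot be D — rule 3 would then fail for every completion. It is A.
Word 3 cannot be N — rule 4 would then fail for every completion. It is D.
Word 6 cannot be D — rule 3 would then fail for every completion. It is A.
The unique satisfying tagging is: P A D P P A.
Checking: rule 1 satisfied; rule 2 satisfied; rule 3 satisfied; rule 4 satisfied.

P A D P P A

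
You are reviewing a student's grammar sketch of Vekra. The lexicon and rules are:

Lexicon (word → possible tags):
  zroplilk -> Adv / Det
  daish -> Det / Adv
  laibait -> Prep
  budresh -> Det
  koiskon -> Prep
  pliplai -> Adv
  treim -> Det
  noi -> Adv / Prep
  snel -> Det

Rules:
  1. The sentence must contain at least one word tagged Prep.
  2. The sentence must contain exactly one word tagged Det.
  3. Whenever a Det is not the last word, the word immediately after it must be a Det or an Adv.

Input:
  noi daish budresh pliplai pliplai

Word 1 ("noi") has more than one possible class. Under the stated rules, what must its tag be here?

Candidates per position — 1:noi {Adv,Prep}; 2:daish {Det,Adv}; 3:budresh {Det}; 4:pliplai {Adv}; 5:pliplai {Adv}.
At position 1, choosing Adv makes rule 1 impossible to satisfy; hence Prep.
At position 2, choosing Det makes rule 2 impossible to satisfy; hence Adv.
That leaves exactly one tagging: Prep Adv Det Adv Adv.
Rule-by-rule: rule 1 satisfied; rule 2 satisfied; rule 3 satisfied.

Prep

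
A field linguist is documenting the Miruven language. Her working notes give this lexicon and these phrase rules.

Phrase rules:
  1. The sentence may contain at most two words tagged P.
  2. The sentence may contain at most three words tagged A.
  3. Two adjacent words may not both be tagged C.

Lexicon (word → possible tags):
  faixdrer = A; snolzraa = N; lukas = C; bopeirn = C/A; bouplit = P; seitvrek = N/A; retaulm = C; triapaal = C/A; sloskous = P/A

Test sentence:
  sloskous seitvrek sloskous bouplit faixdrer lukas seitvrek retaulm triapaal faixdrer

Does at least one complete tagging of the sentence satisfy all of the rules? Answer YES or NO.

Candidates per position — 1:sloskous {P,A}; 2:seitvrek {N,A}; 3:sloskous {P,A}; 4:bouplit {P}; 5:faixdrer {A}; 6:lukas {C}; 7:seitvrek {N,A}; 8:retaulm {C}; 9:triapaal {C,A}; 10:faixdrer {A}.
Every candidate sequence violates at least one rule; no consistent tagging exists.

NO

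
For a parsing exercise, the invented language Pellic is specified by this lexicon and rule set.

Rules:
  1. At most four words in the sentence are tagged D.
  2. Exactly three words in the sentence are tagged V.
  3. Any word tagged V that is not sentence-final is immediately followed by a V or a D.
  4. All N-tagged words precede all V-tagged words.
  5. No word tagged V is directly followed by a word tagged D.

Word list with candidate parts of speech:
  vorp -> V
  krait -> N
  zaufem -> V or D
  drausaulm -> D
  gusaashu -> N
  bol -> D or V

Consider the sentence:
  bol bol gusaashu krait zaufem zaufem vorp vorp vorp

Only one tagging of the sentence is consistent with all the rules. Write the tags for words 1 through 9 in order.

Candidates per position — 1:bol {D,V}; 2:bol {D,V}; 3:gusaashu {N}; 4:krait {N}; 5:zaufem {V,D}; 6:zaufem {V,D}; 7:vorp {V}; 8:vorp {V}; 9:vorp {V}.
Position 1: tagging it V would leave rule 2 unsatisfiable, so it must be D.
Position 2: tagging it V would leave rule 2 unsatisfiable, so it must be D.
Position 5: tagging it V would leave rule 2 unsatisfiable, so it must be D.
Position 6: tagging it V would leave rule 2 unsatisfiable, so it must be D.
The only consistent sequence is: D D N N D D V V V.
Check: rule 1 ✓; rule 2 ✓; rule 3 ✓; rule 4 ✓; rule 5 ✓.

D D N N D D V V V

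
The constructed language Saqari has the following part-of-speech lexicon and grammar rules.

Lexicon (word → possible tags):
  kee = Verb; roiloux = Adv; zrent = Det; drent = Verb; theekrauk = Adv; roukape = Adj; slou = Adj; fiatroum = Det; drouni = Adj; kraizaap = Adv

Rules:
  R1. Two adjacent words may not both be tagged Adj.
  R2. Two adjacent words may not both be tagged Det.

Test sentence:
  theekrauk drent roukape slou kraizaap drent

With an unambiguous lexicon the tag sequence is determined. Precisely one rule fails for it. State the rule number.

1

Fixed tagging: Adv Verb Adj Adj Adv Verb.
Rule check: R1 fails, R2 ok.
Only rule 1 fails.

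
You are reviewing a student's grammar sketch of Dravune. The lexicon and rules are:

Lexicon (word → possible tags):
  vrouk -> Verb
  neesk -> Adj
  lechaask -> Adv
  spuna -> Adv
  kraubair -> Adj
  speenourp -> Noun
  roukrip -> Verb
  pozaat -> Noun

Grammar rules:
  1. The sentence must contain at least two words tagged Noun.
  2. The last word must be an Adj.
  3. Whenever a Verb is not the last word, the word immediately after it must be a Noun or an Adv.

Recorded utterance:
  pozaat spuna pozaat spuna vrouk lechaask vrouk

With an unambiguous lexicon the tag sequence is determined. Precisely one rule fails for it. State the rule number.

2

Fixed tagging: Noun Adv Noun Adv Verb Adv Verb.
Rule check: R1 pass, R2 fail, R3 pass.
Only rule 2 fails.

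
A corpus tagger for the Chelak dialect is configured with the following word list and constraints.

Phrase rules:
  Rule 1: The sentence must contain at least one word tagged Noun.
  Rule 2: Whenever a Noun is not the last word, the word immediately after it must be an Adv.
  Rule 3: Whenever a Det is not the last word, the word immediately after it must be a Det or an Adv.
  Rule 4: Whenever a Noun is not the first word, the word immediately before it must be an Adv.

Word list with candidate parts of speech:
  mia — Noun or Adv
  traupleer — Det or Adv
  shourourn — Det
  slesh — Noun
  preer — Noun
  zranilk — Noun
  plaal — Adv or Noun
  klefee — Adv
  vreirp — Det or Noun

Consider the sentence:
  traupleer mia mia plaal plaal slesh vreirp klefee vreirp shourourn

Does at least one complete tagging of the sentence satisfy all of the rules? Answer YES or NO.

Candidates per position — 1:traupleer {Det,Adv}; 2:mia {Noun,Adv}; 3:mia {Noun,Adv}; 4:plaal {Adv,Noun}; 5:plaal {Adv,Noun}; 6:slesh {Noun}; 7:vreirp {Det,Noun}; 8:klefee {Adv}; 9:vreirp {Det,Noun}; 10:shourourn {Det}.
Rule 2 cannot be satisfied by any choice of tags from the lexicon.
So there is no consistent tagging.

NO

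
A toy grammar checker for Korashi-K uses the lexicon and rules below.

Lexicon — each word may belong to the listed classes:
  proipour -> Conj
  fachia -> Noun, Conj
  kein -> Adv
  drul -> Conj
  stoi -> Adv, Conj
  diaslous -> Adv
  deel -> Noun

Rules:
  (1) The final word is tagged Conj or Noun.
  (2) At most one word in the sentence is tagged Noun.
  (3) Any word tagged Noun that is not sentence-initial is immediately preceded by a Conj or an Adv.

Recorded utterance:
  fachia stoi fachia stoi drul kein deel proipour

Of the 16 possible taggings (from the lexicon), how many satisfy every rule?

Candidates per position — 1:fachia {Noun,Conj}; 2:stoi {Adv,Conj}; 3:fachia {Noun,Conj}; 4:stoi {Adv,Conj}; 5:drul {Conj}; 6:kein {Adv}; 7:deel {Noun}; 8:proipour {Conj}.
There are 16 candidate sequences in total.
The sequences that satisfy every rule: Conj Adv Conj Adv Conj Adv Noun Conj; Conj Adv Conj Conj Conj Adv Noun Conj; Conj Conj Conj Adv Conj Adv Noun Conj; Conj Conj Conj Conj Conj Adv Noun Conj.
Count = 4.

4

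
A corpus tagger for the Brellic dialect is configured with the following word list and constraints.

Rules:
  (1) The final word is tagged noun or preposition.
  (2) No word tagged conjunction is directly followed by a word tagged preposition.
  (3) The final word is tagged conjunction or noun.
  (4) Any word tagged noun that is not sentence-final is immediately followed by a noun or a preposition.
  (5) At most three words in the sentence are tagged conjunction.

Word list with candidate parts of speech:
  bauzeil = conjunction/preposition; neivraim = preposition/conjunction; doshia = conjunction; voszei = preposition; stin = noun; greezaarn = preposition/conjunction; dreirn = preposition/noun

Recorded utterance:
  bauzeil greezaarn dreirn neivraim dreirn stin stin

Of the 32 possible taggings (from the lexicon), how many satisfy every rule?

Candidates per position — 1:bauzeil {conjunction,preposition}; 2:greezaarn {preposition,conjunction}; 3:dreirn {preposition,noun}; 4:neivraim {preposition,conjunction}; 5:dreirn {preposition,noun}; 6:stin {noun}; 7:stin {noun}.
There are 32 candidate sequences in total.
Checking each against the rules leaves 9 sequences.
Count = 9.

9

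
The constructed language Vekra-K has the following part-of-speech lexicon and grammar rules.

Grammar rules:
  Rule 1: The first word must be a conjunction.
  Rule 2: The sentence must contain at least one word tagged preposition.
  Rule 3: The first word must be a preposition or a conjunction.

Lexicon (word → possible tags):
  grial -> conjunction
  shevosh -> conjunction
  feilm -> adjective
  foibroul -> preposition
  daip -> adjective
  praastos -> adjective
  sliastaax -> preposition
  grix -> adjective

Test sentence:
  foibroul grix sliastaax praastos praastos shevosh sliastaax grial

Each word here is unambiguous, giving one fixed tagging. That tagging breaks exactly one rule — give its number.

1

Fixed tagging: preposition adjective preposition adjective adjective conjunction preposition conjunction.
Applying the rules: R1 fail, R2 pass, R3 pass.
Only rule 1 fails.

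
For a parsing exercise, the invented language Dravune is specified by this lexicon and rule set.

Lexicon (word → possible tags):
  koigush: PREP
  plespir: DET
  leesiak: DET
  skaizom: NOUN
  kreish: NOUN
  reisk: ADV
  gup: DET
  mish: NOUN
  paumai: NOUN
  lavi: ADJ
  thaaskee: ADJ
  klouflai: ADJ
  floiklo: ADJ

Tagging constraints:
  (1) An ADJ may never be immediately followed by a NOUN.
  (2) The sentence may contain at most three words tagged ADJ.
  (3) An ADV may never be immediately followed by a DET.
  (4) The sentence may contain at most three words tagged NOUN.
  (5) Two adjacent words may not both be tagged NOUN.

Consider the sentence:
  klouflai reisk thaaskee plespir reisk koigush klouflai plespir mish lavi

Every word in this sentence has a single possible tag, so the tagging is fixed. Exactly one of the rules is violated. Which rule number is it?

2

Fixed tagging: ADJ ADV ADJ DET ADV PREP ADJ DET NOUN ADJ.
Checking each rule: R1 holds, R2 violated, R3 holds, R4 holds, R5 holds.
Only rule 2 fails.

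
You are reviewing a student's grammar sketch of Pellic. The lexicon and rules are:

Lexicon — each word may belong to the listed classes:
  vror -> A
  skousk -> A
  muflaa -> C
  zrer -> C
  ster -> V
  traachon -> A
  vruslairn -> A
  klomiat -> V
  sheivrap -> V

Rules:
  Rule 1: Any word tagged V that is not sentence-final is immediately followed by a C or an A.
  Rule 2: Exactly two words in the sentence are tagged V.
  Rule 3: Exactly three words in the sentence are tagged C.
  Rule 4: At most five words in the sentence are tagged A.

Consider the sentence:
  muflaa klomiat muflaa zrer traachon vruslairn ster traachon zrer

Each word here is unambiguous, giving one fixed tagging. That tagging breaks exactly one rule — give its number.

3

Fixed tagging: C V C C A A V A C.
Rule check: R1 ok, R2 ok, R3 fails, R4 ok.
Only rule 3 fails.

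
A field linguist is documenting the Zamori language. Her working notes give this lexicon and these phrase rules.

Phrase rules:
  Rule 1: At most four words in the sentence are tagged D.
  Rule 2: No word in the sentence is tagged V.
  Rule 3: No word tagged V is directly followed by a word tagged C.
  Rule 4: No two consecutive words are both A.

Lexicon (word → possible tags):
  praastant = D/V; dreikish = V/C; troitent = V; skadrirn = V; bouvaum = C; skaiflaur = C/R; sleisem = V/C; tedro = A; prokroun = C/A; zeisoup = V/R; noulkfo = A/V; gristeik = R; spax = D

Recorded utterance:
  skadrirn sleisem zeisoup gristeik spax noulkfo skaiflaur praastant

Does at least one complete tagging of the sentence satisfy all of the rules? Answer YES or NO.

Candidates per position — 1:skadrirn {V}; 2:sleisem {V,C}; 3:zeisoup {V,R}; 4:gristeik {R}; 5:spax {D}; 6:noulkfo {A,V}; 7:skaiflaur {C,R}; 8:praastant {D,V}.
Rule 2 cannot be satisfied by any choice of tags from the lexicon.
So there is no consistent tagging.

NO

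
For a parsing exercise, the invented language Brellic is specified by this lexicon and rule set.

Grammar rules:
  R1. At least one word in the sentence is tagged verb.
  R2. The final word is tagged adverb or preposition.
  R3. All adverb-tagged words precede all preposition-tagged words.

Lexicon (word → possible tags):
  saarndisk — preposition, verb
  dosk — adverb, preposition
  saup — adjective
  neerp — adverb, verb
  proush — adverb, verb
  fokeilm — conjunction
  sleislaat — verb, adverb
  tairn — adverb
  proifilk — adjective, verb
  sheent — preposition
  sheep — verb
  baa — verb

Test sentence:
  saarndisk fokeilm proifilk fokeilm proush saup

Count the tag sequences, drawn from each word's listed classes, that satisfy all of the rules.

0

Candidates per position — 1:saarndisk {preposition,verb}; 2:fokeilm {conjunction}; 3:proifilk {adjective,verb}; 4:fokeilm {conjunction}; 5:proush {adverb,verb}; 6:saup {adjective}.
There are 8 candidate sequences in total.
Rule 2 cannot be satisfied by any choice of tags from the lexicon.
So there is no consistent tagging.
Count = 0.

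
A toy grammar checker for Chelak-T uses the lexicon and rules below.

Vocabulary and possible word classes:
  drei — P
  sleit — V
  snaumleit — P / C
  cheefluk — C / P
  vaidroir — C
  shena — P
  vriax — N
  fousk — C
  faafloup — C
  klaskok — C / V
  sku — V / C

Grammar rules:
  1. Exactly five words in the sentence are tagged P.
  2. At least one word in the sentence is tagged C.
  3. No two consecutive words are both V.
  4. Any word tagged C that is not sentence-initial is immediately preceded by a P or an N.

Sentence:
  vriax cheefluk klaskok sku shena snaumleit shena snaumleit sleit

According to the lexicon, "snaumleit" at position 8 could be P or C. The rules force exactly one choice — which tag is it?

Candidates per position — 1:vriax {N}; 2:cheefluk {C,P}; 3:klaskok {C,V}; 4:sku {V,C}; 5:shena {P}; 6:snaumleit {P,C}; 7:shena {P}; 8:snaumleit {P,C}; 9:sleit {V}.
Word 2 cannot be C — rule 1 would then fail for every completion. It is P.
Word 4 cannot be C — rule 4 would then fail for every completion. It is V.
Word 6 cannot be C — rule 1 would then fail for every completion. It is P.
Word 8 cannot be C — rule 1 would then fail for every completion. It is P.
Word 3 cannot be V — rule 2 would then fail for every completion. It is C.
The unique satisfying tagging is: N P C V P P P P V.
Check: rule 1 satisfied; rule 2 satisfied; rule 3 satisfied; rule 4 satisfied.

P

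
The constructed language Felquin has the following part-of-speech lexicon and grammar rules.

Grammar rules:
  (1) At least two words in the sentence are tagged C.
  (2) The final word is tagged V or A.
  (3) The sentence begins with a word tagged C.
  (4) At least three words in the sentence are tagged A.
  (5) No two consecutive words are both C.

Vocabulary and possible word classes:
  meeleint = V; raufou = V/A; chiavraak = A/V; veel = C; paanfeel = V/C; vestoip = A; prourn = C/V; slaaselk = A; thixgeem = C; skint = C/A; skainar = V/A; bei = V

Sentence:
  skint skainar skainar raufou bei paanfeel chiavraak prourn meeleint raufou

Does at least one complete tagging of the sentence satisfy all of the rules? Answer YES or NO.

YES

Candidates per position — 1:skint {C,A}; 2:skainar {V,A}; 3:skainar {V,A}; 4:raufou {V,A}; 5:bei {V}; 6:paanfeel {V,C}; 7:chiavraak {A,V}; 8:prourn {C,V}; 9:meeleint {V}; 10:raufou {V,A}.
One satisfying assignment: C V A A V C V C V A.
Verifying each rule — rule 1 ok; rule 2 ok; rule 3 ok; rule 4 ok; rule 5 ok.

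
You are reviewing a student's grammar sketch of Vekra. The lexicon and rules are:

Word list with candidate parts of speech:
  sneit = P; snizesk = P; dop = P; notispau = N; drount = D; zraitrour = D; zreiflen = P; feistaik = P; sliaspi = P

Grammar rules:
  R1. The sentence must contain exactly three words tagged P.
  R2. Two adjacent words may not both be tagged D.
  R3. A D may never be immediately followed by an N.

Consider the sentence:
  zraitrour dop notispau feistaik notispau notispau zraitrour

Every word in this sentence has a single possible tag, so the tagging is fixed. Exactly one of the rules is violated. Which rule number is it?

1

Fixed tagging: D P N P N N D.
Checking each rule: R1 fails, R2 ok, R3 ok.
Only rule 1 fails.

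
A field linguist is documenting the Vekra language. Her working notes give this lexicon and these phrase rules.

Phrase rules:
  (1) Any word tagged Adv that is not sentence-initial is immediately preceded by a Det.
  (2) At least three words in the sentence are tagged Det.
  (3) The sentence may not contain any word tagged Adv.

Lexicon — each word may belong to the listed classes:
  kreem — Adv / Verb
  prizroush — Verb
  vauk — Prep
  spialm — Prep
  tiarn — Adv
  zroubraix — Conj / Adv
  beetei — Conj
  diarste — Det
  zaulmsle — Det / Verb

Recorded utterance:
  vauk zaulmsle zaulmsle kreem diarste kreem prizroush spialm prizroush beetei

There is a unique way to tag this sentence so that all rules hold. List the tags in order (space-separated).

Candidates per position — 1:vauk {Prep}; 2:zaulmsle {Det,Verb}; 3:zaulmsle {Det,Verb}; 4:kreem {Adv,Verb}; 5:diarste {Det}; 6:kreem {Adv,Verb}; 7:prizroush {Verb}; 8:spialm {Prep}; 9:prizroush {Verb}; 10:beetei {Conj}.
Position 2: tagging it Verb would leave rule 2 unsatisfiable, so it must be Det.
Position 3: tagging it Verb would leave rule 2 unsatisfiable, so it must be Det.
Position 4: tagging it Adv would leave rule 3 unsatisfiable, so it must be Verb.
Position 6: tagging it Adv would leave rule 3 unsatisfiable, so it must be Verb.
That leaves exactly one tagging: Prep Det Det Verb Det Verb Verb Prep Verb Conj.
Check: rule 1 ✓; rule 2 ✓; rule 3 ✓.

Prep Det Det Verb Det Verb Verb Prep Verb Conj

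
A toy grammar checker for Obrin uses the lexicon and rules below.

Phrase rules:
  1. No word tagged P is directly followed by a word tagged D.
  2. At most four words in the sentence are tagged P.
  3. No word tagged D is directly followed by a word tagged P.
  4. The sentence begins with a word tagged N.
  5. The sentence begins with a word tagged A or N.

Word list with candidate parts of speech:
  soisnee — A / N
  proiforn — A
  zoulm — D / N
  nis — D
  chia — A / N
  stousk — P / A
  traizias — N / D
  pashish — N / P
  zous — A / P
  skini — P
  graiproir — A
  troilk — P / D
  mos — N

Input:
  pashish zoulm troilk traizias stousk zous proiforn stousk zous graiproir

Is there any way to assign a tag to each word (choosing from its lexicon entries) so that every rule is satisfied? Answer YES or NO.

YES

Candidates per position — 1:pashish {N,P}; 2:zoulm {D,N}; 3:troilk {P,D}; 4:traizias {N,D}; 5:stousk {P,A}; 6:zous {A,P}; 7:proiforn {A}; 8:stousk {P,A}; 9:zous {A,P}; 10:graiproir {A}.
One satisfying assignment: N D D N P P A P P A.
Rule-by-rule: rule 1 satisfied; rule 2 satisfied; rule 3 satisfied; rule 4 satisfied; rule 5 satisfied.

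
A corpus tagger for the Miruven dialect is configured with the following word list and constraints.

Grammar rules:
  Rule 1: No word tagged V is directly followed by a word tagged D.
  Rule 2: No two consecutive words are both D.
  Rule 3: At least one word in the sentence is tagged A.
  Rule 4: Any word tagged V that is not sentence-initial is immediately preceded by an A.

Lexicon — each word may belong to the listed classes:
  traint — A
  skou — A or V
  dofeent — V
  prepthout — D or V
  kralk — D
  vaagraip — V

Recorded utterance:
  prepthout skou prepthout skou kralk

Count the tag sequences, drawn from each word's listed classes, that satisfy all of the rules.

Candidates per position — 1:prepthout {D,V}; 2:skou {A,V}; 3:prepthout {D,V}; 4:skou {A,V}; 5:kralk {D}.
There are 16 candidate sequences in total.
The sequences that satisfy every rule: D A D A D; D A V A D; V A D A D; V A V A D.
Count = 4.

4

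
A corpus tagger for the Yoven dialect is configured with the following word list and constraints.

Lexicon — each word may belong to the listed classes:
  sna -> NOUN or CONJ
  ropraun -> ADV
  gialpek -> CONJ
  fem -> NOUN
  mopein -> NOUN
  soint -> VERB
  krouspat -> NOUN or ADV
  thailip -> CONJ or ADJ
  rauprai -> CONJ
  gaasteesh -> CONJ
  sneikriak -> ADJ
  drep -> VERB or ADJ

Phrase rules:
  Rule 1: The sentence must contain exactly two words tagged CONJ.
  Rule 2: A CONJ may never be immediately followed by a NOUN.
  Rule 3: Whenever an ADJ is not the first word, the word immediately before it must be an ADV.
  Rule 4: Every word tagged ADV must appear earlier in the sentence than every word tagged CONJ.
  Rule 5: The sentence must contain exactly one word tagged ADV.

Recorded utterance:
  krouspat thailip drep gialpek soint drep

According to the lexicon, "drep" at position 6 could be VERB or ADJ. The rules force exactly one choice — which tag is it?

VERB

Candidates per position — 1:krouspat {NOUN,ADV}; 2:thailip {CONJ,ADJ}; 3:drep {VERB,ADJ}; 4:gialpek {CONJ}; 5:soint {VERB}; 6:drep {VERB,ADJ}.
At position 1, choosing NOUN makes rule 5 impossible to satisfy; hence ADV.
At position 2, choosing ADJ makes rule 1 impossible to satisfy; hence CONJ.
At position 3, choosing ADJ makes rule 3 impossible to satisfy; hence VERB.
At position 6, choosing ADJ makes rule 3 impossible to satisfy; hence VERB.
So the tagging must be: ADV CONJ VERB CONJ VERB VERB.
Rule-by-rule: rule 1 satisfied; rule 2 satisfied; rule 3 satisfied; rule 4 satisfied; rule 5 satisfied.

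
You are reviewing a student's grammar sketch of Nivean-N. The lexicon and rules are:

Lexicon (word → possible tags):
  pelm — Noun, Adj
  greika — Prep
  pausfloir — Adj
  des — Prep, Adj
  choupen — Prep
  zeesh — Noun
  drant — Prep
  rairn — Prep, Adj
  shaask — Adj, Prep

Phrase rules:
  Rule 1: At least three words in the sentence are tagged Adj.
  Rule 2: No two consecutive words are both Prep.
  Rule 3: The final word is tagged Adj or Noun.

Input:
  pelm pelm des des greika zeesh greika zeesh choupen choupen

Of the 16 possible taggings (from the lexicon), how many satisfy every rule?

0

Candidates per position — 1:pelm {Noun,Adj}; 2:pelm {Noun,Adj}; 3:des {Prep,Adj}; 4:des {Prep,Adj}; 5:greika {Prep}; 6:zeesh {Noun}; 7:greika {Prep}; 8:zeesh {Noun}; 9:choupen {Prep}; 10:choupen {Prep}.
There are 16 candidate sequences in total.
Rule 2 cannot be satisfied by any choice of tags from the lexicon.
So there is no consistent tagging.
Count = 0.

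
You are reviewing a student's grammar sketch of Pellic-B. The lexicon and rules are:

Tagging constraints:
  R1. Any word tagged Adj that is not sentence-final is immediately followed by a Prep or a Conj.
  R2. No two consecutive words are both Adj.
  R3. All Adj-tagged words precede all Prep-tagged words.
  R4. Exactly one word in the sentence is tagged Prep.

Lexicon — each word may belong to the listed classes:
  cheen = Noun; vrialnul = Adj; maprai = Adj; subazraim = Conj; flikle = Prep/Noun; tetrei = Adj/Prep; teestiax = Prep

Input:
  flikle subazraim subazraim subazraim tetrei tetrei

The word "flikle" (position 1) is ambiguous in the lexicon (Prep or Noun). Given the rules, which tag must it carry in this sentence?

Candidates per position — 1:flikle {Prep,Noun}; 2:subazraim {Conj}; 3:subazraim {Conj}; 4:subazraim {Conj}; 5:tetrei {Adj,Prep}; 6:tetrei {Adj,Prep}.
Position 1: the remaining choice is settled jointly with positions 5, 6 — only Noun at position 1 is part of a tagging that satisfies every rule.
That leaves exactly one tagging: Noun Conj Conj Conj Adj Prep.
Rule-by-rule: rule 1 ok; rule 2 ok; rule 3 ok; rule 4 ok.

Noun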